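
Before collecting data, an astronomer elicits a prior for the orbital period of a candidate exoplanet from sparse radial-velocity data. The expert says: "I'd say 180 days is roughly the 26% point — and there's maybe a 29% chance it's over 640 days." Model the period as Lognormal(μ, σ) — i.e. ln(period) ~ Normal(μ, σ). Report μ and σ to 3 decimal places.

If T ~ Lognormal(μ,σ) then ln T ~ Normal(μ,σ), so the p-quantile of ln T is μ + z_p·σ.
ln(180) = 5.193 and ln(640) = 6.461; z_{0.26} = -0.6433, z_{0.71} = 0.5534.
σ = (6.461 − 5.193)/(0.5534 − (-0.6433)) = 1.060.
μ = 5.193 − (-0.6433)·1.060 = 5.875.

μ ≈ 5.875, σ ≈ 1.060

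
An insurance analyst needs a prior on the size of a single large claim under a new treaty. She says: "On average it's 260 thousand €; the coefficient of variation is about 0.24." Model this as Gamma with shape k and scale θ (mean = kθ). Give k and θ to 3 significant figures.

For Gamma(k, scale θ): mean = kθ, variance = kθ², so CV = 1/√k.
CV = 0.24, hence k = 1/CV² = 17.4.
Then θ = mean/k = 260/17.4 = 15.

k ≈ 17.4, θ ≈ 15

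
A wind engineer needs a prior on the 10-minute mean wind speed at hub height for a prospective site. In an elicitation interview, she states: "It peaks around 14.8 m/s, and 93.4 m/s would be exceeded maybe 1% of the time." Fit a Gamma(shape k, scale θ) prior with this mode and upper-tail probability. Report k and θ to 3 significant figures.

Gamma(k,θ) with k>1 has mode (k−1)θ, so θ = 14.8/(k−1).
Need P(X < 93.4) = 0.99 with θ tied to k this way. Start at k = 2, θ = 14.8: P(X<93.4) ≈ 0.987.
Too low — raise k to concentrate. Iterating converges to k ≈ 2.07.
Then θ = 14.8/(2.07−1) ≈ 13.8.

k ≈ 2.07, θ ≈ 13.8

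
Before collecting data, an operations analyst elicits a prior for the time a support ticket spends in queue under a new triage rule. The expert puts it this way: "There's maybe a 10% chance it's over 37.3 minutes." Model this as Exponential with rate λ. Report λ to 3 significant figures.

P(T > 37.3) = e^(−λ·37.3) = 0.1, so λ = −ln(0.1)/37.3 = 0.0617.

λ ≈ 0.0617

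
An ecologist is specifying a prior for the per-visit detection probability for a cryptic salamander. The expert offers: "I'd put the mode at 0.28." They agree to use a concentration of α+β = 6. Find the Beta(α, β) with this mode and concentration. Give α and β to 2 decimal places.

α = 2.12, β = 3.88

For α,β > 1 the Beta mode is (α−1)/(α+β−2). With α+β = 6, the mode is (α−1)/4.
Set (α−1)/4 = 0.28 → α = 1 + 0.28·4 = 2.12.
β = 6 − α = 3.88.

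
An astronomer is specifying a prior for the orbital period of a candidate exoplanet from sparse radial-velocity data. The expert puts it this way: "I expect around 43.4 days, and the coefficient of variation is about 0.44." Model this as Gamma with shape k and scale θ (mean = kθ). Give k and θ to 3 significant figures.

For Gamma(k, scale θ): mean = kθ, variance = kθ², so CV = 1/√k.
CV = 0.44, hence k = 1/CV² = 5.17.
Then θ = mean/k = 43.4/5.17 = 8.4.

k ≈ 5.17, θ ≈ 8.4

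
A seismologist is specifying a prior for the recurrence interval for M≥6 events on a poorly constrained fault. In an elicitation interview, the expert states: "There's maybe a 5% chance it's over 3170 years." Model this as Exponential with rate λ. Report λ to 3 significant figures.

λ ≈ 0.000945

P(T > 3170.0) = e^(−λ·3170.0) = 0.05, so λ = −ln(0.05)/3170.0 = 0.000945.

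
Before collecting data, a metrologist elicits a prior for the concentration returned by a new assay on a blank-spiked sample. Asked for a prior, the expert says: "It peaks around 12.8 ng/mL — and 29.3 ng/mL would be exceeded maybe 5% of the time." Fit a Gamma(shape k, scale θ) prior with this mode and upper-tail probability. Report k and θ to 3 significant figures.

Gamma(k,θ) with k>1 has mode (k−1)θ, so θ = 12.8/(k−1).
Need P(X < 29.3) = 0.95 with θ tied to k this way. Start at k = 2, θ = 12.8: P(X<29.3) ≈ 0.667.
Too low — raise k to concentrate. Iterating converges to k ≈ 5.
Then θ = 12.8/(5−1) ≈ 3.2.

k ≈ 5, θ ≈ 3.2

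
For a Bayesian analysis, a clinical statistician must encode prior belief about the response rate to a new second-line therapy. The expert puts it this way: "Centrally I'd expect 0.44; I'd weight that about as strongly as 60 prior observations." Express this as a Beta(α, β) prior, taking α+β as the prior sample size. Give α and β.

Under the effective-sample-size interpretation, Beta(α, β) has prior mean α/(α+β) and prior sample size α+β.
So α+β = 60 and α/(α+β) = 0.44, giving α = 0.44·60 = 26.4 and β = 60 − 26.4 = 33.6.

α = 26.4, β = 33.6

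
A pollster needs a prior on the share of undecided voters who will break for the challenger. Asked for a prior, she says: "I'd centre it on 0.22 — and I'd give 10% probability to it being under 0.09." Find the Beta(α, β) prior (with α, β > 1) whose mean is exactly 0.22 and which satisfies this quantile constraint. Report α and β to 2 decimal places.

α ≈ 2.97, β ≈ 10.51

With mean 0.22 fixed, write α = 0.22s, β = 0.78s where s = α+β.
Need P(θ < 0.09) = 0.1 under Beta(0.22s, 0.78s). Normal approximation: (q−m)/√(m(1−m)/s) ≈ z_{0.1} = -1.28, so s ≈ 0.22·0.78·(-1.28)²/(0.09−0.22)² = 16.7.
At s = 16.7: P(θ<0.09) ≈ 0.072. Adjusting to match 0.1 gives s ≈ 13.48.
So α = 0.22·13.48 ≈ 2.97, β = 0.78·13.48 ≈ 10.51.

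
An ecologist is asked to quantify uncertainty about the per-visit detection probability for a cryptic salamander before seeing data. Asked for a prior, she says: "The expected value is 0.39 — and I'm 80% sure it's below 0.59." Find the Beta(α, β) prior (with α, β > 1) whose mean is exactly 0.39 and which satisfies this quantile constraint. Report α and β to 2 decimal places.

α ≈ 1.60, β ≈ 2.50

With mean 0.39 fixed, write α = 0.39s, β = 0.61s where s = α+β.
Need P(θ < 0.59) = 0.8 under Beta(0.39s, 0.61s). Normal approximation: (q−m)/√(m(1−m)/s) ≈ z_{0.8} = 0.842, so s ≈ 0.39·0.61·(0.842)²/(0.59−0.39)² = 4.2.
At s = 4.2: P(θ<0.59) ≈ 0.803. Adjusting to match 0.8 gives s ≈ 4.10.
So α = 0.39·4.10 ≈ 1.60, β = 0.61·4.10 ≈ 2.50.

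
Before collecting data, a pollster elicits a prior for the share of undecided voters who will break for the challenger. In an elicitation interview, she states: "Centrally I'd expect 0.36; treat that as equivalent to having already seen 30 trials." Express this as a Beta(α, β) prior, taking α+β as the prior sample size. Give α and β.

α = 10.8, β = 19.2

Under the effective-sample-size interpretation, Beta(α, β) has prior mean α/(α+β) and prior sample size α+β.
So α+β = 30 and α/(α+β) = 0.36, giving α = 0.36·30 = 10.8 and β = 30 − 10.8 = 19.2.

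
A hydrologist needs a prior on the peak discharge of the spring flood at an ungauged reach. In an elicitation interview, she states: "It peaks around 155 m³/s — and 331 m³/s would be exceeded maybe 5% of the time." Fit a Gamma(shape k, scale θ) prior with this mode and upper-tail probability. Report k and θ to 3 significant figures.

k ≈ 5.79, θ ≈ 32.3

Gamma(k,θ) with k>1 has mode (k−1)θ, so θ = 155/(k−1).
Need P(X < 331) = 0.95 with θ tied to k this way. Start at k = 2, θ = 155: P(X<331) ≈ 0.629.
Too low — raise k to concentrate. Iterating converges to k ≈ 5.79.
Then θ = 155/(5.79−1) ≈ 32.3.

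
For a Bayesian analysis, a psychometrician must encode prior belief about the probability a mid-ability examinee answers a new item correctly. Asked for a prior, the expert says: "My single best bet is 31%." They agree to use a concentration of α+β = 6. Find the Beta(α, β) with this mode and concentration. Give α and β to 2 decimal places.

For α,β > 1 the Beta mode is (α−1)/(α+β−2). With α+β = 6, the mode is (α−1)/4.
Set (α−1)/4 = 0.31 → α = 1 + 0.31·4 = 2.24.
β = 6 − α = 3.76.

α = 2.24, β = 3.76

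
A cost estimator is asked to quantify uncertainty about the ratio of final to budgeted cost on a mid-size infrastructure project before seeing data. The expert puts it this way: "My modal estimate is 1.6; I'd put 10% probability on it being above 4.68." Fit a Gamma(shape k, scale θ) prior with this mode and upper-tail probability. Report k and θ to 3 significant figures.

Gamma(k,θ) with k>1 has mode (k−1)θ, so θ = 1.6/(k−1).
Need P(X < 4.68) = 0.9 with θ tied to k this way. Start at k = 2, θ = 1.6: P(X<4.68) ≈ 0.789.
Too low — raise k to concentrate. Iterating converges to k ≈ 2.65.
Then θ = 1.6/(2.65−1) ≈ 0.968.

k ≈ 2.65, θ ≈ 0.968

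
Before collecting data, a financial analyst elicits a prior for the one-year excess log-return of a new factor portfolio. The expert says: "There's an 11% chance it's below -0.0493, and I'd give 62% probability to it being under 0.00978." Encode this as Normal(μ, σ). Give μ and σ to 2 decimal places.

μ = -0.00, σ = 0.04

The p-quantile of Normal(μ,σ) is μ + z_p·σ, with z_{0.11} = -1.227 and z_{0.62} = 0.3055.
Eliminate σ: μ = (z₂·x₁ − z₁·x₂)/(z₂ − z₁) = (0.3055·-0.0493 − (-1.227)·0.00978)/1.532 = -0.00.
Then σ = (x₂ − x₁)/(z₂ − z₁) = (0.00978 − -0.0493)/1.532 = 0.04.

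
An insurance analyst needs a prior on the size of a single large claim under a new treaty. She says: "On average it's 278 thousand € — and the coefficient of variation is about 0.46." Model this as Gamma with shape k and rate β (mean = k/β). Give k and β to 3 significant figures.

For Gamma(k, rate β): mean = k/β, variance = k/β², so CV = 1/√k.
CV = 0.46, hence k = 1/CV² = 4.73.
Then β = k/mean = 4.73/278 = 0.017.

k ≈ 4.73, β ≈ 0.017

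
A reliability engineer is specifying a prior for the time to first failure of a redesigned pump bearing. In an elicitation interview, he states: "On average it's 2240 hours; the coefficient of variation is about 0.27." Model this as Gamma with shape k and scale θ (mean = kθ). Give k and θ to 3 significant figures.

k ≈ 13.7, θ ≈ 163

For Gamma(k, scale θ): mean = kθ, variance = kθ², so CV = 1/√k.
CV = 0.27, hence k = 1/CV² = 13.7.
Then θ = mean/k = 2240/13.7 = 163.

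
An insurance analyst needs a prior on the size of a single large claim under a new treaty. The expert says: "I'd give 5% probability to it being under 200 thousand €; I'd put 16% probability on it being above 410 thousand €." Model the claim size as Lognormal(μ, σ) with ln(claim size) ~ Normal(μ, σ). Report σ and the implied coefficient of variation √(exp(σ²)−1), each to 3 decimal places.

If T ~ Lognormal(μ,σ) then ln T ~ Normal(μ,σ), so the p-quantile of ln T is μ + z_p·σ.
ln(200) = 5.298 and ln(410) = 6.016; z_{0.05} = -1.645, z_{0.84} = 0.9945.
σ = (6.016 − 5.298)/(0.9945 − (-1.645)) = 0.272.
μ = 5.298 − (-1.645)·0.272 = 5.746.
CV = √(exp(σ²)−1) = √(exp(0.0740)−1) = 0.277.

σ ≈ 0.272, CV ≈ 0.277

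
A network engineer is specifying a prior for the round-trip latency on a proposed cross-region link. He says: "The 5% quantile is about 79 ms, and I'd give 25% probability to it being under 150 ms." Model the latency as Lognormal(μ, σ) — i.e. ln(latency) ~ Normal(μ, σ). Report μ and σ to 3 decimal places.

If T ~ Lognormal(μ,σ) then ln T ~ Normal(μ,σ), so the p-quantile of ln T is μ + z_p·σ.
ln(79) = 4.369 and ln(150) = 5.011; z_{0.05} = -1.645, z_{0.25} = -0.6745.
σ = (5.011 − 4.369)/(-0.6745 − (-1.645)) = 0.661.
μ = 4.369 − (-1.645)·0.661 = 5.456.

μ ≈ 5.456, σ ≈ 0.661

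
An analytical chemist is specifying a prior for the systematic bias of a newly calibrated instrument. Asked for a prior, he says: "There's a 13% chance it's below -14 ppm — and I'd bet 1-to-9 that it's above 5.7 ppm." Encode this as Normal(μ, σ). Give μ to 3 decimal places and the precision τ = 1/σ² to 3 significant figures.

μ = -4.785, τ = 0.0149

The p-quantile of Normal(μ,σ) is μ + z_p·σ, with z_{0.13} = -1.126 and z_{0.9} = 1.282.
Eliminate σ: μ = (z₂·x₁ − z₁·x₂)/(z₂ − z₁) = (1.282·-14 − (-1.126)·5.7)/2.408 = -4.785.
Then σ = (x₂ − x₁)/(z₂ − z₁) = (5.7 − -14)/2.408 = 8.181.
Precision τ = 1/σ² = 1/8.181² = 0.0149.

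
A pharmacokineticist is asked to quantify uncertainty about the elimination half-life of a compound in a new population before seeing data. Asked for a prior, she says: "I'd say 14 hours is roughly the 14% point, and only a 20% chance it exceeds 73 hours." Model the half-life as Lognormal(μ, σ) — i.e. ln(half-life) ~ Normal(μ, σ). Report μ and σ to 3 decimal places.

μ ≈ 3.567, σ ≈ 0.859

If T ~ Lognormal(μ,σ) then ln T ~ Normal(μ,σ), so the p-quantile of ln T is μ + z_p·σ.
ln(14) = 2.639 and ln(73) = 4.29; z_{0.14} = -1.08, z_{0.8} = 0.8416.
σ = (4.29 − 2.639)/(0.8416 − (-1.08)) = 0.859.
μ = 2.639 − (-1.08)·0.859 = 3.567.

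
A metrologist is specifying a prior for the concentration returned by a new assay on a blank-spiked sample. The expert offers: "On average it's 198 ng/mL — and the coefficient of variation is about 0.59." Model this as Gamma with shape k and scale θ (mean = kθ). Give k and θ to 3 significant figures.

k ≈ 2.87, θ ≈ 68.9

For Gamma(k, scale θ): mean = kθ, variance = kθ², so CV = 1/√k.
CV = 0.59, hence k = 1/CV² = 2.87.
Then θ = mean/k = 198/2.87 = 68.9.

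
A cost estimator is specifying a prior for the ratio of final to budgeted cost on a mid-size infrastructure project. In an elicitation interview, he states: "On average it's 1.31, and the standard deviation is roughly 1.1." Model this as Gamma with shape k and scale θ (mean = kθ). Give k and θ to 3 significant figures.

k ≈ 1.42, θ ≈ 0.924

For Gamma(k, scale θ): mean = kθ, variance = kθ², so CV = 1/√k.
CV = SD/mean = 1.1/1.31 = 0.8397, hence k = 1/CV² = 1.42.
Then θ = mean/k = 1.31/1.42 = 0.924.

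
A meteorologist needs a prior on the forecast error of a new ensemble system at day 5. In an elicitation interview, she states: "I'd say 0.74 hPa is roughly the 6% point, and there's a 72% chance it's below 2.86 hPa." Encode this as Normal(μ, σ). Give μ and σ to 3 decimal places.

The p-quantile of Normal(μ,σ) is μ + z_p·σ, with z_{0.06} = -1.555 and z_{0.72} = 0.5828.
Eliminate σ: μ = (z₂·x₁ − z₁·x₂)/(z₂ − z₁) = (0.5828·0.74 − (-1.555)·2.86)/2.138 = 2.282.
Then σ = (x₂ − x₁)/(z₂ − z₁) = (2.86 − 0.74)/2.138 = 0.992.

μ = 2.282, σ = 0.992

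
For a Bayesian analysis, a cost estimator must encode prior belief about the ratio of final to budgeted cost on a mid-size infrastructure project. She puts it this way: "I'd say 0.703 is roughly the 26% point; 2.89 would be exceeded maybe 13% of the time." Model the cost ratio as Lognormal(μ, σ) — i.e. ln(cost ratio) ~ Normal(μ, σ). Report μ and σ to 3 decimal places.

If T ~ Lognormal(μ,σ) then ln T ~ Normal(μ,σ), so the p-quantile of ln T is μ + z_p·σ.
ln(0.703) = -0.3524 and ln(2.89) = 1.061; z_{0.26} = -0.6433, z_{0.87} = 1.126.
σ = (1.061 − -0.3524)/(1.126 − (-0.6433)) = 0.799.
μ = -0.3524 − (-0.6433)·0.799 = 0.162.

μ ≈ 0.162, σ ≈ 0.799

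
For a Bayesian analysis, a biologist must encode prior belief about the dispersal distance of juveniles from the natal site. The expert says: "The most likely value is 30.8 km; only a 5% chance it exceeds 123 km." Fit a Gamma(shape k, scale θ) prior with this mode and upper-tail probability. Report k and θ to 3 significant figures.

Gamma(k,θ) with k>1 has mode (k−1)θ, so θ = 30.8/(k−1).
Need P(X < 123) = 0.95 with θ tied to k this way. Start at k = 2, θ = 30.8: P(X<123) ≈ 0.908.
Too low — raise k to concentrate. Iterating converges to k ≈ 2.31.
Then θ = 30.8/(2.31−1) ≈ 23.5.

k ≈ 2.31, θ ≈ 23.5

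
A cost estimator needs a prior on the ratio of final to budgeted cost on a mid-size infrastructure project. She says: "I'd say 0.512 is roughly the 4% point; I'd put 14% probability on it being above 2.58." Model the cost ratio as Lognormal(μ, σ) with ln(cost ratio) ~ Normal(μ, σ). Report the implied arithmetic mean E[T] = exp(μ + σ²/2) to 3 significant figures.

If T ~ Lognormal(μ,σ) then ln T ~ Normal(μ,σ), so the p-quantile of ln T is μ + z_p·σ.
ln(0.512) = -0.6694 and ln(2.58) = 0.9478; z_{0.04} = -1.751, z_{0.86} = 1.08.
σ = (0.9478 − -0.6694)/(1.08 − (-1.751)) = 0.571.
μ = -0.6694 − (-1.751)·0.571 = 0.331.
E[T] = exp(μ + σ²/2) = exp(0.331 + 0.1632) = 1.64.

E[T] ≈ 1.64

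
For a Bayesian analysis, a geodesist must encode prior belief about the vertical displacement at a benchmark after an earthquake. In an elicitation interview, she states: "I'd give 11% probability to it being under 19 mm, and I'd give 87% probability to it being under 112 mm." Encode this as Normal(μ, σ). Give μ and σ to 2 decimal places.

For Normal(μ,σ), the p-quantile is μ + z_p·σ. Here z_{0.11} = -1.227, z_{0.87} = 1.126.
So 19 = μ − 1.227σ and 112 = μ + 1.126σ.
Subtracting: σ = (112 − 19)/(1.126 − (-1.227)) = 39.53.
Then μ = 19 − (-1.227)·39.53 = 67.48.

μ = 67.48, σ = 39.53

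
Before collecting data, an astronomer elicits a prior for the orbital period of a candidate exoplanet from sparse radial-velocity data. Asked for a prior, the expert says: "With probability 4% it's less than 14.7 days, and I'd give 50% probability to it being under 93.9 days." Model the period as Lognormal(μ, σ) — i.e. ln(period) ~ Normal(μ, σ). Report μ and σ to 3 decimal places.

μ ≈ 4.542, σ ≈ 1.059

If T ~ Lognormal(μ,σ) then ln T ~ Normal(μ,σ), so the p-quantile of ln T is μ + z_p·σ.
ln(14.7) = 2.688 and ln(93.9) = 4.542; z_{0.04} = -1.751, z_{0.5} = 0.
σ = (4.542 − 2.688)/(0 − (-1.751)) = 1.059.
μ = 2.688 − (-1.751)·1.059 = 4.542.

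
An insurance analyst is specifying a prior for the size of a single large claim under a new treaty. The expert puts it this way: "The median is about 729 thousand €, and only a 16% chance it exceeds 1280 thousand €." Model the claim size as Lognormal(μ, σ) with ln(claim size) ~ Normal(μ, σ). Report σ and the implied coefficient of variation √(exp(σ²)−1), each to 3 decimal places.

If T ~ Lognormal(μ,σ) then ln T ~ Normal(μ,σ), so the p-quantile of ln T is μ + z_p·σ.
ln(729) = 6.592 and ln(1280) = 7.155; z_{0.5} = 0, z_{0.84} = 0.9945.
σ = (7.155 − 6.592)/(0.9945 − (0)) = 0.566.
μ = 6.592 − (0)·0.566 = 6.592.
CV = √(exp(σ²)−1) = √(exp(0.3204)−1) = 0.615.

σ ≈ 0.566, CV ≈ 0.615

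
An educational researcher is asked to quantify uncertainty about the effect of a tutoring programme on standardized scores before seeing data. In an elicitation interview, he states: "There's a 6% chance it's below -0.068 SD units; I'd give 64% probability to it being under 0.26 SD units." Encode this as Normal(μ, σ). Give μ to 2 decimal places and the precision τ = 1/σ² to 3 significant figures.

The p-quantile of Normal(μ,σ) is μ + z_p·σ, with z_{0.06} = -1.555 and z_{0.64} = 0.3585.
Eliminate σ: μ = (z₂·x₁ − z₁·x₂)/(z₂ − z₁) = (0.3585·-0.068 − (-1.555)·0.26)/1.913 = 0.20.
Then σ = (x₂ − x₁)/(z₂ − z₁) = (0.26 − -0.068)/1.913 = 0.17.
Precision τ = 1/σ² = 1/0.1714² = 34.

μ = 0.20, τ = 34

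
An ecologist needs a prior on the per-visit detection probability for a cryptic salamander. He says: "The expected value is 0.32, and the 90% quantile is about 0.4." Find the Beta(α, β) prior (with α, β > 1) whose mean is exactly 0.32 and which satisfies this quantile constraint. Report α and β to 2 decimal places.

With mean 0.32 fixed, write α = 0.32s, β = 0.68s where s = α+β.
Need P(θ < 0.4) = 0.9 under Beta(0.32s, 0.68s). Normal approximation: (q−m)/√(m(1−m)/s) ≈ z_{0.9} = 1.28, so s ≈ 0.32·0.68·(1.28)²/(0.4−0.32)² = 55.8.
At s = 55.8: P(θ<0.4) ≈ 0.897. Adjusting to match 0.9 gives s ≈ 57.31.
So α = 0.32·57.31 ≈ 18.34, β = 0.68·57.31 ≈ 38.97.

α ≈ 18.34, β ≈ 38.97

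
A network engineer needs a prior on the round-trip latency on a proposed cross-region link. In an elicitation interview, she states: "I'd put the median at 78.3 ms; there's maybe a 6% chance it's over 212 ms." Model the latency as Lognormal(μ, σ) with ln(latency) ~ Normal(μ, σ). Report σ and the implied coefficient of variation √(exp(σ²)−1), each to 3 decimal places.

If T ~ Lognormal(μ,σ) then ln T ~ Normal(μ,σ), so the p-quantile of ln T is μ + z_p·σ.
ln(78.3) = 4.361 and ln(212) = 5.357; z_{0.5} = 0, z_{0.94} = 1.555.
σ = (5.357 − 4.361)/(1.555 − (0)) = 0.641.
μ = 4.361 − (0)·0.641 = 4.361.
CV = √(exp(σ²)−1) = √(exp(0.4104)−1) = 0.712.

σ ≈ 0.641, CV ≈ 0.712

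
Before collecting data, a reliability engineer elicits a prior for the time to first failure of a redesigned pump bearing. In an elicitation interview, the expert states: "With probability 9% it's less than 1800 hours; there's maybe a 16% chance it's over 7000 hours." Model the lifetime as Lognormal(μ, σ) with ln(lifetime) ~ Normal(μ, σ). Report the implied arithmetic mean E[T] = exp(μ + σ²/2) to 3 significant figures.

E[T] ≈ 4650 hours

If T ~ Lognormal(μ,σ) then ln T ~ Normal(μ,σ), so the p-quantile of ln T is μ + z_p·σ.
ln(1800) = 7.496 and ln(7000) = 8.854; z_{0.09} = -1.341, z_{0.84} = 0.9945.
σ = (8.854 − 7.496)/(0.9945 − (-1.341)) = 0.582.
μ = 7.496 − (-1.341)·0.582 = 8.275.
E[T] = exp(μ + σ²/2) = exp(8.275 + 0.1691) = 4650 hours.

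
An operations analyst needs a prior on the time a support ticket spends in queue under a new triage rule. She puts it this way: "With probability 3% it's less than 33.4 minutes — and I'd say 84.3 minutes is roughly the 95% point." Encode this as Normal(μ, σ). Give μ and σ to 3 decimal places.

μ = 60.553, σ = 14.437

For Normal(μ,σ), the p-quantile is μ + z_p·σ. Here z_{0.03} = -1.881, z_{0.95} = 1.645.
So 33.4 = μ − 1.881σ and 84.3 = μ + 1.645σ.
Subtracting: σ = (84.3 − 33.4)/(1.645 − (-1.881)) = 14.437.
Then μ = 33.4 − (-1.881)·14.437 = 60.553.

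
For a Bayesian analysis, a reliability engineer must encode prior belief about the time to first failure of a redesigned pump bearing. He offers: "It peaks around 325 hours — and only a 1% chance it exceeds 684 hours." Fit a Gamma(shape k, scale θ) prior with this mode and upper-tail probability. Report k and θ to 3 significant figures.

k ≈ 9.78, θ ≈ 37

Gamma(k,θ) with k>1 has mode (k−1)θ, so θ = 325/(k−1).
Need P(X < 684) = 0.99 with θ tied to k this way. Start at k = 2, θ = 325: P(X<684) ≈ 0.622.
Too low — raise k to concentrate. Iterating converges to k ≈ 9.78.
Then θ = 325/(9.78−1) ≈ 37.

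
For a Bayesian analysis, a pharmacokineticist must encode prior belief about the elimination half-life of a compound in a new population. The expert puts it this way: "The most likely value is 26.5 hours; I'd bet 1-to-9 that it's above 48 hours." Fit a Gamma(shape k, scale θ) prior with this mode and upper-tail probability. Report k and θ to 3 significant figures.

k ≈ 6.4, θ ≈ 4.91

Gamma(k,θ) with k>1 has mode (k−1)θ, so θ = 26.5/(k−1).
Need P(X < 48) = 0.9 with θ tied to k this way. Start at k = 2, θ = 26.5: P(X<48) ≈ 0.541.
Too low — raise k to concentrate. Iterating converges to k ≈ 6.4.
Then θ = 26.5/(6.4−1) ≈ 4.91.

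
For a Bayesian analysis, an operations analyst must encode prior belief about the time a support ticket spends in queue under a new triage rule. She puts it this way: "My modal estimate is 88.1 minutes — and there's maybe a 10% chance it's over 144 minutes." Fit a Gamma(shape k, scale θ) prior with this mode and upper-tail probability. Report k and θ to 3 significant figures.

k ≈ 8.8, θ ≈ 11.3

Gamma(k,θ) with k>1 has mode (k−1)θ, so θ = 88.1/(k−1).
Need P(X < 144) = 0.9 with θ tied to k this way. Start at k = 2, θ = 88.1: P(X<144) ≈ 0.486.
Too low — raise k to concentrate. Iterating converges to k ≈ 8.8.
Then θ = 88.1/(8.8−1) ≈ 11.3.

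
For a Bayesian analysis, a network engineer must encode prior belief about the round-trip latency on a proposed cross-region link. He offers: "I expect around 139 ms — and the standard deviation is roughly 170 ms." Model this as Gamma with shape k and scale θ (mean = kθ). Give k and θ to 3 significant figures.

For Gamma(k, scale θ): mean = kθ, variance = kθ², so CV = 1/√k.
CV = SD/mean = 170/139 = 1.223, hence k = 1/CV² = 0.669.
Then θ = mean/k = 139/0.669 = 208.

k ≈ 0.669, θ ≈ 208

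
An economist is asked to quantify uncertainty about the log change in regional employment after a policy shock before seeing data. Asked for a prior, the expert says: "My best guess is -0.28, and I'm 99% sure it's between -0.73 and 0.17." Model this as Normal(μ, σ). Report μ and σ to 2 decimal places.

μ = -0.28, σ = 0.17

A symmetric 99% interval runs μ ± z·σ with z = 2.576.
Half-width = 0.45, so σ = 0.45/2.576 = 0.17.
μ is the stated best guess, -0.28.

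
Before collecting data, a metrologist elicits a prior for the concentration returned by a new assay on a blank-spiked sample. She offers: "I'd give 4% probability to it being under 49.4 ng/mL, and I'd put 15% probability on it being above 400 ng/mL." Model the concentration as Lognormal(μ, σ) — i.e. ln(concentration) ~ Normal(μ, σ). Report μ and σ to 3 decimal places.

If T ~ Lognormal(μ,σ) then ln T ~ Normal(μ,σ), so the p-quantile of ln T is μ + z_p·σ.
ln(49.4) = 3.9 and ln(400) = 5.991; z_{0.04} = -1.751, z_{0.85} = 1.036.
σ = (5.991 − 3.9)/(1.036 − (-1.751)) = 0.750.
μ = 3.9 − (-1.751)·0.750 = 5.214.

μ ≈ 5.214, σ ≈ 0.750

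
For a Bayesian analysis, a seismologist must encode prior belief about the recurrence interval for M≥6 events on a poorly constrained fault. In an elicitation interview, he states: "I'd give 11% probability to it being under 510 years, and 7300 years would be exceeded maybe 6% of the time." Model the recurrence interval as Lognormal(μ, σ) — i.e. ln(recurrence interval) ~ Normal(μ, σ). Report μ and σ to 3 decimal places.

μ ≈ 7.408, σ ≈ 0.957

If T ~ Lognormal(μ,σ) then ln T ~ Normal(μ,σ), so the p-quantile of ln T is μ + z_p·σ.
ln(510) = 6.234 and ln(7300) = 8.896; z_{0.11} = -1.227, z_{0.94} = 1.555.
σ = (8.896 − 6.234)/(1.555 − (-1.227)) = 0.957.
μ = 6.234 − (-1.227)·0.957 = 7.408.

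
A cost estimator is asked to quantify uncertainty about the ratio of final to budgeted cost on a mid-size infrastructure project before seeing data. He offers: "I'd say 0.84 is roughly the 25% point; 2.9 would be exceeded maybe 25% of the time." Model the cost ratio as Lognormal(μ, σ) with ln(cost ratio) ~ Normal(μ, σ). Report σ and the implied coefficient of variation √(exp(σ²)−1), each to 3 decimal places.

If T ~ Lognormal(μ,σ) then ln T ~ Normal(μ,σ), so the p-quantile of ln T is μ + z_p·σ.
ln(0.84) = -0.1744 and ln(2.9) = 1.065; z_{0.25} = -0.6745, z_{0.75} = 0.6745.
σ = (1.065 − -0.1744)/(0.6745 − (-0.6745)) = 0.919.
μ = -0.1744 − (-0.6745)·0.919 = 0.445.
CV = √(exp(σ²)−1) = √(exp(0.8437)−1) = 1.151.

σ ≈ 0.919, CV ≈ 1.151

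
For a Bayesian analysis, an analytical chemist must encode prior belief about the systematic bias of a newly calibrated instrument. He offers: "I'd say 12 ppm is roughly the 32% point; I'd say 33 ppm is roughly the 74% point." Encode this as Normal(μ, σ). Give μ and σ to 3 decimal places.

μ = 20.840, σ = 18.901

The p-quantile of Normal(μ,σ) is μ + z_p·σ, with z_{0.32} = -0.4677 and z_{0.74} = 0.6433.
Eliminate σ: μ = (z₂·x₁ − z₁·x₂)/(z₂ − z₁) = (0.6433·12 − (-0.4677)·33)/1.111 = 20.840.
Then σ = (x₂ − x₁)/(z₂ − z₁) = (33 − 12)/1.111 = 18.901.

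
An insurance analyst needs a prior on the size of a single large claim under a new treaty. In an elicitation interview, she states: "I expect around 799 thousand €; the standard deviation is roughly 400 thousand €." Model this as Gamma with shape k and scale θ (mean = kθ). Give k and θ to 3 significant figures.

For Gamma(k, scale θ): mean = kθ, variance = kθ², so CV = 1/√k.
CV = SD/mean = 400/799 = 0.5006, hence k = 1/CV² = 3.99.
Then θ = mean/k = 799/3.99 = 200.

k ≈ 3.99, θ ≈ 200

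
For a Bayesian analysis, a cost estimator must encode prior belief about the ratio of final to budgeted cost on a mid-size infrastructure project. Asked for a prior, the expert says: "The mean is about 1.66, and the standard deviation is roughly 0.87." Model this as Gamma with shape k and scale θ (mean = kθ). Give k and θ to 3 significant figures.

k ≈ 3.64, θ ≈ 0.456

For Gamma(k, scale θ): mean = kθ, variance = kθ², so CV = 1/√k.
CV = SD/mean = 0.87/1.66 = 0.5241, hence k = 1/CV² = 3.64.
Then θ = mean/k = 1.66/3.64 = 0.456.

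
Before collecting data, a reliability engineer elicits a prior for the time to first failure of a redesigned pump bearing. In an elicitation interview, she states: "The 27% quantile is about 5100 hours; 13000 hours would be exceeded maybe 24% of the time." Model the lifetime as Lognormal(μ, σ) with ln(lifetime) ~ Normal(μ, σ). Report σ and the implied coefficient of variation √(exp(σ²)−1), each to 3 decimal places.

If T ~ Lognormal(μ,σ) then ln T ~ Normal(μ,σ), so the p-quantile of ln T is μ + z_p·σ.
ln(5100) = 8.537 and ln(13000) = 9.473; z_{0.27} = -0.6128, z_{0.76} = 0.7063.
σ = (9.473 − 8.537)/(0.7063 − (-0.6128)) = 0.709.
μ = 8.537 − (-0.6128)·0.709 = 8.972.
CV = √(exp(σ²)−1) = √(exp(0.5032)−1) = 0.809.

σ ≈ 0.709, CV ≈ 0.809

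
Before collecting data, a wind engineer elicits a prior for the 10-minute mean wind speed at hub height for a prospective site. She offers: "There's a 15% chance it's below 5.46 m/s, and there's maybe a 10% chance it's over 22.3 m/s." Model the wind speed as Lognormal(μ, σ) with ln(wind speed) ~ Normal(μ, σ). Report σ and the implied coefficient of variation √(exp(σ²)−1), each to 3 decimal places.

If T ~ Lognormal(μ,σ) then ln T ~ Normal(μ,σ), so the p-quantile of ln T is μ + z_p·σ.
ln(5.46) = 1.697 and ln(22.3) = 3.105; z_{0.15} = -1.036, z_{0.9} = 1.282.
σ = (3.105 − 1.697)/(1.282 − (-1.036)) = 0.607.
μ = 1.697 − (-1.036)·0.607 = 2.327.
CV = √(exp(σ²)−1) = √(exp(0.3685)−1) = 0.668.

σ ≈ 0.607, CV ≈ 0.668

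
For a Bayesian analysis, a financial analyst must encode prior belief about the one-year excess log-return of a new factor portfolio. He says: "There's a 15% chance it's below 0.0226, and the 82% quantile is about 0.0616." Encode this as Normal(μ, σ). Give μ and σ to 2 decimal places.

μ = 0.04, σ = 0.02

For Normal(μ,σ), the p-quantile is μ + z_p·σ. Here z_{0.15} = -1.036, z_{0.82} = 0.9154.
So 0.0226 = μ − 1.036σ and 0.0616 = μ + 0.9154σ.
Subtracting: σ = (0.0616 − 0.0226)/(0.9154 − (-1.036)) = 0.02.
Then μ = 0.0226 − (-1.036)·0.02 = 0.04.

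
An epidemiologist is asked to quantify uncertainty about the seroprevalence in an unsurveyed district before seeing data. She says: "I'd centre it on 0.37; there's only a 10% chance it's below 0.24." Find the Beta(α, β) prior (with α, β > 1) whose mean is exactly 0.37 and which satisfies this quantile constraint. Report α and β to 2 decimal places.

With mean 0.37 fixed, write α = 0.37s, β = 0.63s where s = α+β.
Need P(θ < 0.24) = 0.1 under Beta(0.37s, 0.63s). Normal approximation: (q−m)/√(m(1−m)/s) ≈ z_{0.1} = -1.28, so s ≈ 0.37·0.63·(-1.28)²/(0.24−0.37)² = 22.7.
At s = 22.7: P(θ<0.24) ≈ 0.092. Adjusting to match 0.1 gives s ≈ 21.28.
So α = 0.37·21.28 ≈ 7.87, β = 0.63·21.28 ≈ 13.41.

α ≈ 7.87, β ≈ 13.41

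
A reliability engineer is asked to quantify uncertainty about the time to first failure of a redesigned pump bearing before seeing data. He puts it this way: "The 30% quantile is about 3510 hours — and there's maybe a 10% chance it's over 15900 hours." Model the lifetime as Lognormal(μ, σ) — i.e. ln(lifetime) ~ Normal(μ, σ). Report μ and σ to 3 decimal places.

If T ~ Lognormal(μ,σ) then ln T ~ Normal(μ,σ), so the p-quantile of ln T is μ + z_p·σ.
ln(3510) = 8.163 and ln(15900) = 9.674; z_{0.3} = -0.5244, z_{0.9} = 1.282.
σ = (9.674 − 8.163)/(1.282 − (-0.5244)) = 0.837.
μ = 8.163 − (-0.5244)·0.837 = 8.602.

μ ≈ 8.602, σ ≈ 0.837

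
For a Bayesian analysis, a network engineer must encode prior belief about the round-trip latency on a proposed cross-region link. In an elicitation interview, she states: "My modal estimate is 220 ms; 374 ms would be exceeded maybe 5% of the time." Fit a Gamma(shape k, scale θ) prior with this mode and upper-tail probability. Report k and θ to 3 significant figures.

k ≈ 10.9, θ ≈ 22.2

Gamma(k,θ) with k>1 has mode (k−1)θ, so θ = 220/(k−1).
Need P(X < 374) = 0.95 with θ tied to k this way. Start at k = 2, θ = 220: P(X<374) ≈ 0.507.
Too low — raise k to concentrate. Iterating converges to k ≈ 10.9.
Then θ = 220/(10.9−1) ≈ 22.2.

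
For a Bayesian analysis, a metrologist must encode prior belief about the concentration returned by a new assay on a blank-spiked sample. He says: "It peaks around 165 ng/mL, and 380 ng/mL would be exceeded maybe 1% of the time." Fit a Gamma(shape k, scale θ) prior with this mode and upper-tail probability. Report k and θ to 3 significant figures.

k ≈ 7.86, θ ≈ 24

Gamma(k,θ) with k>1 has mode (k−1)θ, so θ = 165/(k−1).
Need P(X < 380) = 0.99 with θ tied to k this way. Start at k = 2, θ = 165: P(X<380) ≈ 0.670.
Too low — raise k to concentrate. Iterating converges to k ≈ 7.86.
Then θ = 165/(7.86−1) ≈ 24.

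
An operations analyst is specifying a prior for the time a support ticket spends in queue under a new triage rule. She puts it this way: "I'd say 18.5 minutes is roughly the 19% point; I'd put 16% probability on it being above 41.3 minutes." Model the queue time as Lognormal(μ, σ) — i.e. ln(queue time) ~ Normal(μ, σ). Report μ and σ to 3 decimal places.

If T ~ Lognormal(μ,σ) then ln T ~ Normal(μ,σ), so the p-quantile of ln T is μ + z_p·σ.
ln(18.5) = 2.918 and ln(41.3) = 3.721; z_{0.19} = -0.8779, z_{0.84} = 0.9945.
σ = (3.721 − 2.918)/(0.9945 − (-0.8779)) = 0.429.
μ = 2.918 − (-0.8779)·0.429 = 3.294.

μ ≈ 3.294, σ ≈ 0.429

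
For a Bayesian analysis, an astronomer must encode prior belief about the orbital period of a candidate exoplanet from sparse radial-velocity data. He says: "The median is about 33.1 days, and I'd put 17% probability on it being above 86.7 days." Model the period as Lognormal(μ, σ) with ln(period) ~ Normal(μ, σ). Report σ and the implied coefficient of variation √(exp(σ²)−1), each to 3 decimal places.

σ ≈ 1.009, CV ≈ 1.330

If T ~ Lognormal(μ,σ) then ln T ~ Normal(μ,σ), so the p-quantile of ln T is μ + z_p·σ.
ln(33.1) = 3.5 and ln(86.7) = 4.462; z_{0.5} = 0, z_{0.83} = 0.9542.
σ = (4.462 − 3.5)/(0.9542 − (0)) = 1.009.
μ = 3.5 − (0)·1.009 = 3.500.
CV = √(exp(σ²)−1) = √(exp(1.0184)−1) = 1.330.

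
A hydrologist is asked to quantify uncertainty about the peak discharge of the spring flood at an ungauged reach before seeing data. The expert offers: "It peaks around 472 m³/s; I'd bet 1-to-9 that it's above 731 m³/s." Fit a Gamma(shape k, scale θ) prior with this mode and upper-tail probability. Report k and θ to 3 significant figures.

Gamma(k,θ) with k>1 has mode (k−1)θ, so θ = 472/(k−1).
Need P(X < 731) = 0.9 with θ tied to k this way. Start at k = 2, θ = 472: P(X<731) ≈ 0.458.
Too low — raise k to concentrate. Iterating converges to k ≈ 10.8.
Then θ = 472/(10.8−1) ≈ 48.3.

k ≈ 10.8, θ ≈ 48.3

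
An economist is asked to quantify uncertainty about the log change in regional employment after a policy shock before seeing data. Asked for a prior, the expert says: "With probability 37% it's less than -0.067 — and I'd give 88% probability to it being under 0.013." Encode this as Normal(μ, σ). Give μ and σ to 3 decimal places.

μ = -0.049, σ = 0.053

For Normal(μ,σ), the p-quantile is μ + z_p·σ. Here z_{0.37} = -0.3319, z_{0.88} = 1.175.
So -0.067 = μ − 0.3319σ and 0.013 = μ + 1.175σ.
Subtracting: σ = (0.013 − -0.067)/(1.175 − (-0.3319)) = 0.053.
Then μ = -0.067 − (-0.3319)·0.053 = -0.049.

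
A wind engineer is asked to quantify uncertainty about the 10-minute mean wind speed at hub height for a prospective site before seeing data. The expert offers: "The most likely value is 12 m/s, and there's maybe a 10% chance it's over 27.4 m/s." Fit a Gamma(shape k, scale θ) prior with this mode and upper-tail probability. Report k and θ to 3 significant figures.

k ≈ 3.82, θ ≈ 4.25

Gamma(k,θ) with k>1 has mode (k−1)θ, so θ = 12/(k−1).
Need P(X < 27.4) = 0.9 with θ tied to k this way. Start at k = 2, θ = 12: P(X<27.4) ≈ 0.665.
Too low — raise k to concentrate. Iterating converges to k ≈ 3.82.
Then θ = 12/(3.82−1) ≈ 4.25.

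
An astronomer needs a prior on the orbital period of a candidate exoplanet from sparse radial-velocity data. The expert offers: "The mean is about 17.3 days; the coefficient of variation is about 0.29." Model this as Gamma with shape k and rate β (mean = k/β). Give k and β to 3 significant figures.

For Gamma(k, rate β): mean = k/β, variance = k/β², so CV = 1/√k.
CV = 0.29, hence k = 1/CV² = 11.9.
Then β = k/mean = 11.9/17.3 = 0.687.

k ≈ 11.9, β ≈ 0.687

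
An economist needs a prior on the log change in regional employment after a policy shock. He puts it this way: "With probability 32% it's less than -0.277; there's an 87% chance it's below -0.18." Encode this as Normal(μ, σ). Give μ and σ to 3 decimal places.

For Normal(μ,σ), the p-quantile is μ + z_p·σ. Here z_{0.32} = -0.4677, z_{0.87} = 1.126.
So -0.277 = μ − 0.4677σ and -0.18 = μ + 1.126σ.
Subtracting: σ = (-0.18 − -0.277)/(1.126 − (-0.4677)) = 0.061.
Then μ = -0.277 − (-0.4677)·0.061 = -0.249.

μ = -0.249, σ = 0.061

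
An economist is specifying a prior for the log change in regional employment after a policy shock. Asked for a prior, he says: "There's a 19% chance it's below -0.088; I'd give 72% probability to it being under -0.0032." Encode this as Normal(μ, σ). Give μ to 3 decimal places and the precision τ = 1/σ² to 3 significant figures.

The p-quantile of Normal(μ,σ) is μ + z_p·σ, with z_{0.19} = -0.8779 and z_{0.72} = 0.5828.
Eliminate σ: μ = (z₂·x₁ − z₁·x₂)/(z₂ − z₁) = (0.5828·-0.088 − (-0.8779)·-0.0032)/1.461 = -0.037.
Then σ = (x₂ − x₁)/(z₂ − z₁) = (-0.0032 − -0.088)/1.461 = 0.058.
Precision τ = 1/σ² = 1/0.05805² = 297.

μ = -0.037, τ = 297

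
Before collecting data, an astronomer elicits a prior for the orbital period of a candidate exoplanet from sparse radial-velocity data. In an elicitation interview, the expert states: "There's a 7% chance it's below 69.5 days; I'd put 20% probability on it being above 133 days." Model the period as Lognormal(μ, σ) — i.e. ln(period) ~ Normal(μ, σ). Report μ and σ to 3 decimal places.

μ ≈ 4.655, σ ≈ 0.280

If T ~ Lognormal(μ,σ) then ln T ~ Normal(μ,σ), so the p-quantile of ln T is μ + z_p·σ.
ln(69.5) = 4.241 and ln(133) = 4.89; z_{0.07} = -1.476, z_{0.8} = 0.8416.
σ = (4.89 − 4.241)/(0.8416 − (-1.476)) = 0.280.
μ = 4.241 − (-1.476)·0.280 = 4.655.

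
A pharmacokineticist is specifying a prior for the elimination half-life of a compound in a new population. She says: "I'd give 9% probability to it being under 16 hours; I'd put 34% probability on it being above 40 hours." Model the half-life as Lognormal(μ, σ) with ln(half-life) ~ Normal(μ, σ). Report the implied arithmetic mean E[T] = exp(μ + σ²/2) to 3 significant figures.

If T ~ Lognormal(μ,σ) then ln T ~ Normal(μ,σ), so the p-quantile of ln T is μ + z_p·σ.
ln(16) = 2.773 and ln(40) = 3.689; z_{0.09} = -1.341, z_{0.66} = 0.4125.
σ = (3.689 − 2.773)/(0.4125 − (-1.341)) = 0.523.
μ = 2.773 − (-1.341)·0.523 = 3.473.
E[T] = exp(μ + σ²/2) = exp(3.473 + 0.1366) = 37 hours.

E[T] ≈ 37 hours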